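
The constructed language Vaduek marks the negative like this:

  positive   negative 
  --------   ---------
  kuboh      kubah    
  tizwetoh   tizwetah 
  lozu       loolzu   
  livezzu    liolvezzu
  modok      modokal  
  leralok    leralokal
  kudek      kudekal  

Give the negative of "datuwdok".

kuboh and modok both have last vowel 'o' yet inflect differently (kubah, modokal), so the last vowel is not what conditions the rule; the final letter is.
"datuwdok" ends in -k. The stems ending in -k (modok → modokal, leralok → leralokal, kudek → kudekal) add -al.
So datuwdok → datuwdokal.

datuwdokal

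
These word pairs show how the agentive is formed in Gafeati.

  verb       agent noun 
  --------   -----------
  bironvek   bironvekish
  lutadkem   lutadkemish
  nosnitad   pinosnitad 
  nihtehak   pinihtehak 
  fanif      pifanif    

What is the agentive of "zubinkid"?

pizubinkid

bironvek and nihtehak both end in -k yet inflect differently (bironvekish, pinihtehak), so the final letter is not what conditions the rule; the last vowel is.
"zubinkid" has last vowel 'i'. The one such stem in the data (fanif → pifanif) adds the prefix pi-, so the same rule applies.
The other pattern: stems whose last vowel is 'e' add -ish.
So zubinkid → pizubinkid.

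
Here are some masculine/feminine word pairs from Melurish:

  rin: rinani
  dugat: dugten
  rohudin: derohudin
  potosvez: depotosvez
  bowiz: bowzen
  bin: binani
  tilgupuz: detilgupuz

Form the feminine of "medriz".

medrzen

"medriz" has 2 vowels. The stems with 2 vowels (dugat → dugten, bowiz → bowzen) delete the last vowel and add -en.
The other patterns: stems with 1 vowel add -ani; stems with 3 vowels add the prefix de-.
So medriz → medrzen.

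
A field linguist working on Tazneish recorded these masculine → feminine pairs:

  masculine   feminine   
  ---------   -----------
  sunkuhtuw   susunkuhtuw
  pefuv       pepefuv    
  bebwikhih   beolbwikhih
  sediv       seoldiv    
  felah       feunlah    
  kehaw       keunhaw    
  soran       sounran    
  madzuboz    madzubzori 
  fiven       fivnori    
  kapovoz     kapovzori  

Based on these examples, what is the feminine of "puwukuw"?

pupuwukuw

pefuv and sediv both end in -v yet inflect differently (pepefuv, seoldiv), so the final letter is not what conditions the rule; the last vowel is.
"puwukuw" has last vowel 'u'. The stems whose last vowel is 'u' (sunkuhtuw → susunkuhtuw, pefuv → pepefuv) repeat the first consonant+vowel as a prefix.
So puwukuw → pupuwukuw.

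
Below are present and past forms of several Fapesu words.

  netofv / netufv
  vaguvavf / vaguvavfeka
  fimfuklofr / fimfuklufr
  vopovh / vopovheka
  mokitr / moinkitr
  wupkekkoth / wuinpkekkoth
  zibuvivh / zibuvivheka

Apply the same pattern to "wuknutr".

wuinknutr

"wuknutr" has second-to-last letter 't'. The stems whose second-to-last letter is 't' (wupkekkoth → wuinpkekkoth, mokitr → moinkitr) insert -in- after the first vowel.
The other patterns: stems whose second-to-last letter is 'f' change the last vowel to 'u'; stems whose second-to-last letter is 'v' add -eka.
So wuknutr → wuinknutr.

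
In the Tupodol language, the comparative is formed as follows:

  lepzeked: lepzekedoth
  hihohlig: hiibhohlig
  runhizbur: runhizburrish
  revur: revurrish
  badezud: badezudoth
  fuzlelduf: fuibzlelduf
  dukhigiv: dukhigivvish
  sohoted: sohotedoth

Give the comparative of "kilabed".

badezud and revur both have last vowel 'u' yet inflect differently (badezudoth, revurrish), so the last vowel is not what conditions the rule; the final letter is.
"kilabed" ends in -d. The stems ending in -d (lepzeked → lepzekedoth, badezud → badezudoth, sohoted → sohotedoth) add -oth.
The other patterns: stems ending in -r or -v double the final consonant and add -ish; stems ending in -f or -g insert -ib- after the first vowel.
So kilabed → kilabedoth.

kilabedoth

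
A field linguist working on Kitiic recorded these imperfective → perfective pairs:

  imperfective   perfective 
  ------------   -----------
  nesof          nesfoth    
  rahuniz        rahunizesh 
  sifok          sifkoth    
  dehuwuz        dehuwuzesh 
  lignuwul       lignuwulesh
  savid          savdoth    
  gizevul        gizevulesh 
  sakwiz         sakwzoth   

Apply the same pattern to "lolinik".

lolinikesh

rahuniz and sakwiz both end in -z yet inflect differently (rahunizesh, sakwzoth), so the final letter is not what conditions the rule; the number of vowels is.
"lolinik" has 3 vowels. The stems with 3 vowels (rahuniz → rahunizesh, gizevul → gizevulesh, dehuwuz → dehuwuzesh) add -esh.
The other pattern: stems with 2 vowels delete the last vowel and add -oth.
So lolinik → lolinikesh.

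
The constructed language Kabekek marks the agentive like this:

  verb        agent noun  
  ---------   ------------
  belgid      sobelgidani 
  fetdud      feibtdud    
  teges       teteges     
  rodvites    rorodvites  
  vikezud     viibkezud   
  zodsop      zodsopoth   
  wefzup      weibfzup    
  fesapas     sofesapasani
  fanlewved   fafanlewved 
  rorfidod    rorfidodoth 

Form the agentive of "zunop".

zunopoth

rorfidod and fanlewved both end in -d yet inflect differently (rorfidodoth, fafanlewved), so the final letter is not what conditions the rule; the last vowel is.
"zunop" has last vowel 'o'. The stems whose last vowel is 'o' (rorfidod → rorfidodoth, zodsop → zodsopoth) add -oth.
So zunop → zunopoth.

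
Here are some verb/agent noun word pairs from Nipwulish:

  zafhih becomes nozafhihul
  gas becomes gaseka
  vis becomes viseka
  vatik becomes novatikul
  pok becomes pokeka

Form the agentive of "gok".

vatik and pok both end in -k yet inflect differently (novatikul, pokeka), so the final letter is not what conditions the rule; the number of vowels is.
"gok" has 1 vowel. The stems with 1 vowel (vis → viseka, gas → gaseka, pok → pokeka) add -eka.
The other pattern: stems with 2 vowels add no- … -ul around the stem.
So gok → gokeka.

gokeka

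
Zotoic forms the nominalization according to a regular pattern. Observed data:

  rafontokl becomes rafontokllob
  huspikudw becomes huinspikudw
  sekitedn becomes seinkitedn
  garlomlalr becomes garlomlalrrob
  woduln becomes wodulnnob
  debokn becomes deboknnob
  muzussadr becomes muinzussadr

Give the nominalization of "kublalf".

kublalffob

sekitedn and debokn both end in -n yet inflect differently (seinkitedn, deboknnob), so the final letter is not what conditions the rule; the second-to-last letter is.
"kublalf" has second-to-last letter 'l'. The stems whose second-to-last letter is 'l' (garlomlalr → garlomlalrrob, woduln → wodulnnob) double the final consonant and add -ob.
The other pattern: stems whose second-to-last letter is 'd' insert -in- after the first vowel.
So kublalf → kublalffob.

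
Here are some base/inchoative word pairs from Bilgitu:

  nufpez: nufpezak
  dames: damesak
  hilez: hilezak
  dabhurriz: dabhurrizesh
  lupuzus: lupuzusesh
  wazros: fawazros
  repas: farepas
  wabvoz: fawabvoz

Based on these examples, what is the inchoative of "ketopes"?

ketopesak

"ketopes" has last vowel 'e'. The stems whose last vowel is 'e' (nufpez → nufpezak, dames → damesak, hilez → hilezak) add -ak.
The other patterns: stems whose last vowel is 'i' or 'u' add -esh; stems whose last vowel is 'a' or 'o' add the prefix fa-.
So ketopes → ketopesak.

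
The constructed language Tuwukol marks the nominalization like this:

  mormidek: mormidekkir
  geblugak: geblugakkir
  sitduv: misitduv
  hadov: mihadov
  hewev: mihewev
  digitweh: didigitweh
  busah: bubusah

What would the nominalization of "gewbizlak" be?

"gewbizlak" ends in -k. The stems ending in -k (mormidek → mormidekkir, geblugak → geblugakkir) double the final consonant and add -ir.
The other patterns: stems ending in -v add the prefix mi-; stems ending in -h repeat the first consonant+vowel as a prefix.
So gewbizlak → gewbizlakkir.

gewbizlakkir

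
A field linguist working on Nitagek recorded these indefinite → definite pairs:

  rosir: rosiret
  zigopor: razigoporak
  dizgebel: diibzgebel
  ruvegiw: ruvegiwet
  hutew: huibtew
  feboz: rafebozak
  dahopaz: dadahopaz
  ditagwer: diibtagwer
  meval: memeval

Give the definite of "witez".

wiibtez

dahopaz and feboz both end in -z yet inflect differently (dadahopaz, rafebozak), so the final letter is not what conditions the rule; the last vowel is.
"witez" has last vowel 'e'. The stems whose last vowel is 'e' (hutew → huibtew, ditagwer → diibtagwer, dizgebel → diibzgebel) insert -ib- after the first vowel.
The other patterns: stems whose last vowel is 'i' add -et; stems whose last vowel is 'a' repeat the first consonant+vowel as a prefix; stems whose last vowel is 'o' add ra- … -ak around the stem.
So witez → wiibtez.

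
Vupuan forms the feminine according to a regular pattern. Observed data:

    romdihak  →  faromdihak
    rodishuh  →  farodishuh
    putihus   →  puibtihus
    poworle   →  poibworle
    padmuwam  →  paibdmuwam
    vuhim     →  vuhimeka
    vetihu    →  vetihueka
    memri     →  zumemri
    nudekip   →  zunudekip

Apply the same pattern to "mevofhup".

"mevofhup" begins with m-. The one such stem in the data (memri → zumemri) adds the prefix zu-, so the same rule applies.
So mevofhup → zumevofhup.

zumevofhup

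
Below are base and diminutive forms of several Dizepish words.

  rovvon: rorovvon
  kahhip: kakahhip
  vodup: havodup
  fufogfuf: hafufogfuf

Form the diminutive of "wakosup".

vodup and kahhip both end in -p yet inflect differently (havodup, kakahhip), so the final letter is not what conditions the rule; the last vowel is.
"wakosup" has last vowel 'u'. The stems whose last vowel is 'u' (fufogfuf → hafufogfuf, vodup → havodup) add the prefix ha-.
So wakosup → hawakosup.

hawakosup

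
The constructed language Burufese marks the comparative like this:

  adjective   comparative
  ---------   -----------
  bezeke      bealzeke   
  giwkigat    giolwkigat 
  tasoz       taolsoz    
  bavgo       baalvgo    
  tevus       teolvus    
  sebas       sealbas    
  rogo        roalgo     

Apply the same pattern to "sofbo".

soalfbo

tevus and sebas both end in -s yet inflect differently (teolvus, sealbas), so the final letter is not what conditions the rule; the first letter is.
"sofbo" begins with s-. The one such stem in the data (sebas → sealbas) inserts -al- after the first vowel (as do bavgo, bezeke), so the same rule applies.
So sofbo → soalfbo.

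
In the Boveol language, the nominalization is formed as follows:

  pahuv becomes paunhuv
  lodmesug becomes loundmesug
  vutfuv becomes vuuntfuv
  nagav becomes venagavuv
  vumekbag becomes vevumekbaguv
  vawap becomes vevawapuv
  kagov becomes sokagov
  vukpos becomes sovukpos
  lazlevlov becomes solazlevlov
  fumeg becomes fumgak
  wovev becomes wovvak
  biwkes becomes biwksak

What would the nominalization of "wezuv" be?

weunzuv

"wezuv" has last vowel 'u'. The stems whose last vowel is 'u' (pahuv → paunhuv, lodmesug → loundmesug, vutfuv → vuuntfuv) insert -un- after the first vowel.
The other patterns: stems whose last vowel is 'a' add ve- … -uv around the stem; stems whose last vowel is 'o' add the prefix so-; stems whose last vowel is 'e' delete the last vowel and add -ak.
So wezuv → weunzuv.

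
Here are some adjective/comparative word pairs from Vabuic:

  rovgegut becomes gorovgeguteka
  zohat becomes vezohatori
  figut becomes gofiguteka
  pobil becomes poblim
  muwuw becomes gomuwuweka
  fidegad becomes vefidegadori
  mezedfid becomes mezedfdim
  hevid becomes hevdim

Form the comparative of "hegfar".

vehegfarori

hevid and fidegad both end in -d yet inflect differently (hevdim, vefidegadori), so the final letter is not what conditions the rule; the last vowel is.
"hegfar" has last vowel 'a'. The stems whose last vowel is 'a' (fidegad → vefidegadori, zohat → vezohatori) add ve- … -ori around the stem.
So hegfar → vehegfarori.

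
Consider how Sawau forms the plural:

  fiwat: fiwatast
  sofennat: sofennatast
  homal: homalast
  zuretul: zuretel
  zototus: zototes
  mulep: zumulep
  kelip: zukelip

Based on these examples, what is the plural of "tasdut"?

tasdet

homal and zuretul both end in -l yet inflect differently (homalast, zuretel), so the final letter is not what conditions the rule; the last vowel is.
"tasdut" has last vowel 'u'. The stems whose last vowel is 'u' (zuretul → zuretel, zototus → zototes) change the last vowel to 'e'.
The other patterns: stems whose last vowel is 'a' add -ast; stems whose last vowel is 'e' or 'i' add the prefix zu-.
So tasdut → tasdet.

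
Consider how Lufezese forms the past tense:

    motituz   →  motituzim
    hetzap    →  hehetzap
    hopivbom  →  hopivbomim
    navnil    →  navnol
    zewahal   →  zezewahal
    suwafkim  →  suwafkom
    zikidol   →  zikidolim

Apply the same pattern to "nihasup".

"nihasup" has last vowel 'u'. The one such stem in the data (motituz → motituzim) adds -im, so the same rule applies.
The other patterns: stems whose last vowel is 'a' repeat the first consonant+vowel as a prefix; stems whose last vowel is 'i' change the last vowel to 'o'.
So nihasup → nihasupim.

nihasupim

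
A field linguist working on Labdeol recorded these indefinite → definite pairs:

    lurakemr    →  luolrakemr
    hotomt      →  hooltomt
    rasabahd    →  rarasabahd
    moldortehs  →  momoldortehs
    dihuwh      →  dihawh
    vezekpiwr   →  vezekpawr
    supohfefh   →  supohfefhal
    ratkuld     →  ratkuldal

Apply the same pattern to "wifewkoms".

lurakemr and vezekpiwr both end in -r yet inflect differently (luolrakemr, vezekpawr), so the final letter is not what conditions the rule; the second-to-last letter is.
"wifewkoms" has second-to-last letter 'm'. The stems whose second-to-last letter is 'm' (lurakemr → luolrakemr, hotomt → hooltomt) insert -ol- after the first vowel.
The other patterns: stems whose second-to-last letter is 'h' repeat the first consonant+vowel as a prefix; stems whose second-to-last letter is 'w' change the last vowel to 'a'; stems whose second-to-last letter is 'f' or 'l' add -al.
So wifewkoms → wiolfewkoms.

wiolfewkoms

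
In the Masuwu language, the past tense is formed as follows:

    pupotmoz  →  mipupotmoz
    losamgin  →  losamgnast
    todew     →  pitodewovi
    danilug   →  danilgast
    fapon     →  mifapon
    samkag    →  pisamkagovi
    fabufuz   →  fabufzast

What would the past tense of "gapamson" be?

"gapamson" has last vowel 'o'. The stems whose last vowel is 'o' (fapon → mifapon, pupotmoz → mipupotmoz) add the prefix mi-.
So gapamson → migapamson.

migapamson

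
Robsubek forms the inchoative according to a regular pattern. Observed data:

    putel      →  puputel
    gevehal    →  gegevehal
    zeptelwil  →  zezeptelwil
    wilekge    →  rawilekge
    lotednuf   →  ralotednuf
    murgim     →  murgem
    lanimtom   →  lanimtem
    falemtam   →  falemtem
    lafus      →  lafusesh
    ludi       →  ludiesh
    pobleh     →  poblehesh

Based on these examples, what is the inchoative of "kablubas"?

putel and wilekge both have last vowel 'e' yet inflect differently (puputel, rawilekge), so the last vowel is not what conditions the rule; the final letter is.
"kablubas" ends in -s. The one such stem in the data (lafus → lafusesh) adds -esh, so the same rule applies.
So kablubas → kablubasesh.

kablubasesh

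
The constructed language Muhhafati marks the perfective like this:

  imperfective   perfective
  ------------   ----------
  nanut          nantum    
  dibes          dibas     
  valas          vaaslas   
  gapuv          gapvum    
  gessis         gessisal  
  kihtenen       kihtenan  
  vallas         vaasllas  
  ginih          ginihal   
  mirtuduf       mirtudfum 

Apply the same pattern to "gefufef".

gefufaf

gessis and dibes both end in -s yet inflect differently (gessisal, dibas), so the final letter is not what conditions the rule; the last vowel is.
"gefufef" has last vowel 'e'. The stems whose last vowel is 'e' (kihtenen → kihtenan, dibes → dibas) change the last vowel to 'a'.
So gefufef → gefufaf.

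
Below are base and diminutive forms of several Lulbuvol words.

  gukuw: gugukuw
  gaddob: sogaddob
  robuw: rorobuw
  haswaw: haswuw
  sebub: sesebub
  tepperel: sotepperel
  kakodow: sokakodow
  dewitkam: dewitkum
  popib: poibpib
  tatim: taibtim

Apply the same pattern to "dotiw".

sebub and popib both end in -b yet inflect differently (sesebub, poibpib), so the final letter is not what conditions the rule; the last vowel is.
"dotiw" has last vowel 'i'. The stems whose last vowel is 'i' (tatim → taibtim, popib → poibpib) insert -ib- after the first vowel.
The other patterns: stems whose last vowel is 'u' repeat the first consonant+vowel as a prefix; stems whose last vowel is 'a' change the last vowel to 'u'; stems whose last vowel is 'e' or 'o' add the prefix so-.
So dotiw → doibtiw.

doibtiw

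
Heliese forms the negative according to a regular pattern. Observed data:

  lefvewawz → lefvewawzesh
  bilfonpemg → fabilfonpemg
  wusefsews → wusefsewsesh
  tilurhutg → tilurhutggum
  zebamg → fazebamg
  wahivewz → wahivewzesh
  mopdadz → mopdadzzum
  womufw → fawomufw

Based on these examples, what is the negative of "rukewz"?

lefvewawz and mopdadz both end in -z yet inflect differently (lefvewawzesh, mopdadzzum), so the final letter is not what conditions the rule; the second-to-last letter is.
"rukewz" has second-to-last letter 'w'. The stems whose second-to-last letter is 'w' (wusefsews → wusefsewsesh, lefvewawz → lefvewawzesh, wahivewz → wahivewzesh) add -esh.
The other patterns: stems whose second-to-last letter is 'f' or 'm' add the prefix fa-; stems whose second-to-last letter is 'd' or 't' double the final consonant and add -um.
So rukewz → rukewzesh.

rukewzesh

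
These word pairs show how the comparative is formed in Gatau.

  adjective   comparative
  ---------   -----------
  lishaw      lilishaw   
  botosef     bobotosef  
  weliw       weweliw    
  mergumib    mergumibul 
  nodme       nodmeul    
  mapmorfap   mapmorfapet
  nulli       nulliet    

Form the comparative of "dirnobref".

weliw and mergumib both have last vowel 'i' yet inflect differently (weweliw, mergumibul), so the last vowel is not what conditions the rule; the final letter is.
"dirnobref" ends in -f. The one such stem in the data (botosef → bobotosef) repeats the first consonant+vowel as a prefix (as do lishaw, weliw), so the same rule applies.
So dirnobref → didirnobref.

didirnobref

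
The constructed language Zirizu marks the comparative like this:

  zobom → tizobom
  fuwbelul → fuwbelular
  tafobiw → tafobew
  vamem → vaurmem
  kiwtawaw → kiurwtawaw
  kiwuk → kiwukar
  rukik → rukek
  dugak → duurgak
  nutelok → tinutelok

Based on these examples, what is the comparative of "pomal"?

pourmal

kiwuk and rukik both end in -k yet inflect differently (kiwukar, rukek), so the final letter is not what conditions the rule; the last vowel is.
"pomal" has last vowel 'a'. The stems whose last vowel is 'a' (dugak → duurgak, kiwtawaw → kiurwtawaw) insert -ur- after the first vowel.
The other patterns: stems whose last vowel is 'u' add -ar; stems whose last vowel is 'i' change the last vowel to 'e'; stems whose last vowel is 'o' add the prefix ti-.
So pomal → pourmal.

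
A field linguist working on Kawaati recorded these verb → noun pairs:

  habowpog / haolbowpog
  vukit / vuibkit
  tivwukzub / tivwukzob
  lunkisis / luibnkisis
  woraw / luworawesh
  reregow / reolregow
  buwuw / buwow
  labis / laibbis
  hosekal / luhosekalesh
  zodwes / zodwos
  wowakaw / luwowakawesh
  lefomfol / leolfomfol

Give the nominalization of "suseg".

susog

reregow and wowakaw both end in -w yet inflect differently (reolregow, luwowakawesh), so the final letter is not what conditions the rule; the last vowel is.
"suseg" has last vowel 'e'. The one such stem in the data (zodwes → zodwos) changes the last vowel to 'o' (as do buwuw, tivwukzub), so the same rule applies.
The other patterns: stems whose last vowel is 'i' insert -ib- after the first vowel; stems whose last vowel is 'o' insert -ol- after the first vowel; stems whose last vowel is 'a' add lu- … -esh around the stem.
So suseg → susog.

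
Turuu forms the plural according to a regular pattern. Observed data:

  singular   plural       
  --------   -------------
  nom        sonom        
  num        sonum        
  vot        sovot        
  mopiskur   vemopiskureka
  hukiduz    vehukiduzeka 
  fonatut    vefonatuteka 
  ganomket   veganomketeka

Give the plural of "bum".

vot and fonatut both end in -t yet inflect differently (sovot, vefonatuteka), so the final letter is not what conditions the rule; the number of vowels is.
"bum" has 1 vowel. The stems with 1 vowel (nom → sonom, num → sonum, vot → sovot) add the prefix so-.
So bum → sobum.

sobum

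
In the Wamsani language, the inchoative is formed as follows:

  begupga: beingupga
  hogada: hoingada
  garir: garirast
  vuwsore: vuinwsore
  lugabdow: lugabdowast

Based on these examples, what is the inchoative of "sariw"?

"sariw" ends in a consonant. The stems ending in a consonant (garir → garirast, lugabdow → lugabdowast) add -ast.
So sariw → sariwast.

sariwast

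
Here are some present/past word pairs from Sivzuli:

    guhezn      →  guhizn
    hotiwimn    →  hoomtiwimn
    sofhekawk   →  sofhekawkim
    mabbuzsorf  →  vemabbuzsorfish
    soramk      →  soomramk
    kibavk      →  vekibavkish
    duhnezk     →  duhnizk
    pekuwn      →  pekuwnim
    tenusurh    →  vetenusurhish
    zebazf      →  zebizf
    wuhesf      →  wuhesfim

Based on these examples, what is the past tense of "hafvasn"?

soramk and kibavk both end in -k yet inflect differently (soomramk, vekibavkish), so the final letter is not what conditions the rule; the second-to-last letter is.
"hafvasn" has second-to-last letter 's'. The one such stem in the data (wuhesf → wuhesfim) adds -im, so the same rule applies.
The other patterns: stems whose second-to-last letter is 'm' insert -om- after the first vowel; stems whose second-to-last letter is 'r' or 'v' add ve- … -ish around the stem; stems whose second-to-last letter is 'z' change the last vowel to 'i'.
So hafvasn → hafvasnim.

hafvasnim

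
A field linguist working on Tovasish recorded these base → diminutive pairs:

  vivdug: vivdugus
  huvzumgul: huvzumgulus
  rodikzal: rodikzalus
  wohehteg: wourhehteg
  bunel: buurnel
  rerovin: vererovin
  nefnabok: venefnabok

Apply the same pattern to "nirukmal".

nirukmalus

vivdug and wohehteg both end in -g yet inflect differently (vivdugus, wourhehteg), so the final letter is not what conditions the rule; the last vowel is.
"nirukmal" has last vowel 'a'. The one such stem in the data (rodikzal → rodikzalus) adds -us, so the same rule applies.
So nirukmal → nirukmalus.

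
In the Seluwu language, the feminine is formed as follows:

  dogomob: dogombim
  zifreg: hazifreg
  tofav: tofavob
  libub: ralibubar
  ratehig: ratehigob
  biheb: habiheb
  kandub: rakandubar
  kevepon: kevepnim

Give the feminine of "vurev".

havurev

"vurev" has last vowel 'e'. The stems whose last vowel is 'e' (zifreg → hazifreg, biheb → habiheb) add the prefix ha-.
So vurev → havurev.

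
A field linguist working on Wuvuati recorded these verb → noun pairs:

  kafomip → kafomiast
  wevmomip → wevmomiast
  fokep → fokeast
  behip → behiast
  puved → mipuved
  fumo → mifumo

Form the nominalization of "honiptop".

fokep and puved both have last vowel 'e' yet inflect differently (fokeast, mipuved), so the last vowel is not what conditions the rule; the final letter is.
"honiptop" ends in -p. The stems ending in -p (kafomip → kafomiast, wevmomip → wevmomiast, fokep → fokeast) drop the final letter and add -ast.
The other pattern: stems ending in -d or -o add the prefix mi-.
So honiptop → honiptoast.

honiptoast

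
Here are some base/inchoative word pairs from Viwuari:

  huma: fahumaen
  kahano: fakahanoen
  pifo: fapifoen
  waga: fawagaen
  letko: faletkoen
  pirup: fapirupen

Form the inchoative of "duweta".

Every pair shown (huma → fahumaen, kahano → fakahanoen, pifo → fapifoen, …) follows the same rule: add fa- … -en around the stem.
So duweta → faduwetaen.

faduwetaen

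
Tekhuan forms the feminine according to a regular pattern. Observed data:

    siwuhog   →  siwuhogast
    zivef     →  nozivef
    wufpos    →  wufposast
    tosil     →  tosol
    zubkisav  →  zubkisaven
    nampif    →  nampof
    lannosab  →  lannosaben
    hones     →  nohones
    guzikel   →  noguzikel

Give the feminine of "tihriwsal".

"tihriwsal" has last vowel 'a'. The stems whose last vowel is 'a' (zubkisav → zubkisaven, lannosab → lannosaben) add -en.
The other patterns: stems whose last vowel is 'e' add the prefix no-; stems whose last vowel is 'o' add -ast; stems whose last vowel is 'i' change the last vowel to 'o'.
So tihriwsal → tihriwsalen.

tihriwsalen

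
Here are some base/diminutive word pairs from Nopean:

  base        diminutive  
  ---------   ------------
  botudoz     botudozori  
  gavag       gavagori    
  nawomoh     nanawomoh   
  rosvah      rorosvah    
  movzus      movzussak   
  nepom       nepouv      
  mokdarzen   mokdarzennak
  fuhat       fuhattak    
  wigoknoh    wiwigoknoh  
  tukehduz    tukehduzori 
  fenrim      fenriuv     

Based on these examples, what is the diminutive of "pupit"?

pupittak

"pupit" ends in -t. The one such stem in the data (fuhat → fuhattak) doubles the final consonant and adds -ak (as do movzus, mokdarzen), so the same rule applies.
The other patterns: stems ending in -h repeat the first consonant+vowel as a prefix; stems ending in -g or -z add -ori; stems ending in -m drop the final letter and add -uv.
So pupit → pupittak.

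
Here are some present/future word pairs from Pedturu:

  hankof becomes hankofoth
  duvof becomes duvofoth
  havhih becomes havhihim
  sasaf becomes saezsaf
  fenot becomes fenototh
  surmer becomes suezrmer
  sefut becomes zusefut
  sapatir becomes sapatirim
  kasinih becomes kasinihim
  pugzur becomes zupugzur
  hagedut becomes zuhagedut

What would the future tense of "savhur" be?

sapatir and pugzur both end in -r yet inflect differently (sapatirim, zupugzur), so the final letter is not what conditions the rule; the last vowel is.
"savhur" has last vowel 'u'. The stems whose last vowel is 'u' (pugzur → zupugzur, hagedut → zuhagedut, sefut → zusefut) add the prefix zu-.
So savhur → zusavhur.

zusavhur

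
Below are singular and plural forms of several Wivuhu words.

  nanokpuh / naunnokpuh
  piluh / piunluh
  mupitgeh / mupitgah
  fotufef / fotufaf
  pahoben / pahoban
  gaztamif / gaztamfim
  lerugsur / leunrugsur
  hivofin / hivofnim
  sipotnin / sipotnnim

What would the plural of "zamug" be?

zaunmug

fotufef and gaztamif both end in -f yet inflect differently (fotufaf, gaztamfim), so the final letter is not what conditions the rule; the last vowel is.
"zamug" has last vowel 'u'. The stems whose last vowel is 'u' (lerugsur → leunrugsur, piluh → piunluh, nanokpuh → naunnokpuh) insert -un- after the first vowel.
So zamug → zaunmug.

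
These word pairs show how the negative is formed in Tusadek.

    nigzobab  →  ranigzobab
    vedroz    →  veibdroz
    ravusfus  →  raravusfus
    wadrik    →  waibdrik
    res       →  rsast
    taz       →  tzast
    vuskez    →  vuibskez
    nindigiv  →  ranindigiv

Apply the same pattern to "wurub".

taz and vuskez both end in -z yet inflect differently (tzast, vuibskez), so the final letter is not what conditions the rule; the number of vowels is.
"wurub" has 2 vowels. The stems with 2 vowels (vuskez → vuibskez, wadrik → waibdrik, vedroz → veibdroz) insert -ib- after the first vowel.
So wurub → wuibrub.

wuibrub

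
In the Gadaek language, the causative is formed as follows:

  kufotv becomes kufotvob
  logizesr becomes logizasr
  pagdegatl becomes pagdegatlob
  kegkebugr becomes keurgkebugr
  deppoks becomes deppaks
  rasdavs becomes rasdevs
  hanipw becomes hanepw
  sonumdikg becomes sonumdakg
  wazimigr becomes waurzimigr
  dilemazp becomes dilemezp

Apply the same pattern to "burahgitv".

logizesr and kegkebugr both end in -r yet inflect differently (logizasr, keurgkebugr), so the final letter is not what conditions the rule; the second-to-last letter is.
"burahgitv" has second-to-last letter 't'. The stems whose second-to-last letter is 't' (pagdegatl → pagdegatlob, kufotv → kufotvob) add -ob.
The other patterns: stems whose second-to-last letter is 'k' or 's' change the last vowel to 'a'; stems whose second-to-last letter is 'g' insert -ur- after the first vowel; stems whose second-to-last letter is 'p', 'v' or 'z' change the last vowel to 'e'.
So burahgitv → burahgitvob.

burahgitvob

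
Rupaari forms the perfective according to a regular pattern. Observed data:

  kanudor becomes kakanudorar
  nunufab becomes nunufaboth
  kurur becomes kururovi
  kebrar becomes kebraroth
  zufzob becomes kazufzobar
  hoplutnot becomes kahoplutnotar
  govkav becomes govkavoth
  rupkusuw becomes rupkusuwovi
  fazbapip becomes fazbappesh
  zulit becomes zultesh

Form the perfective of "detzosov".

kadetzosovar

kanudor and kebrar both end in -r yet inflect differently (kakanudorar, kebraroth), so the final letter is not what conditions the rule; the last vowel is.
"detzosov" has last vowel 'o'. The stems whose last vowel is 'o' (kanudor → kakanudorar, zufzob → kazufzobar, hoplutnot → kahoplutnotar) add ka- … -ar around the stem.
So detzosov → kadetzosovar.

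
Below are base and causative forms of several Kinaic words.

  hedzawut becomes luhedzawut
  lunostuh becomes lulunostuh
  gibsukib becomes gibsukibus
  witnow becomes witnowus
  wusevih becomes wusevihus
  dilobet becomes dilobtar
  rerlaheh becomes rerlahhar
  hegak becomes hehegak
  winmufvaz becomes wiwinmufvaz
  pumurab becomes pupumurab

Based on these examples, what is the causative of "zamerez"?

lunostuh and wusevih both end in -h yet inflect differently (lulunostuh, wusevihus), so the final letter is not what conditions the rule; the last vowel is.
"zamerez" has last vowel 'e'. The stems whose last vowel is 'e' (dilobet → dilobtar, rerlaheh → rerlahhar) delete the last vowel and add -ar.
So zamerez → zamerzar.

zamerzar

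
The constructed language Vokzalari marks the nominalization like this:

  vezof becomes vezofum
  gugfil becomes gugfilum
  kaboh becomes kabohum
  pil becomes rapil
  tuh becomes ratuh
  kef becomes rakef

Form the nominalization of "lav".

gugfil and pil both end in -l yet inflect differently (gugfilum, rapil), so the final letter is not what conditions the rule; the number of vowels is.
"lav" has 1 vowel. The stems with 1 vowel (pil → rapil, tuh → ratuh, kef → rakef) add the prefix ra-.
The other pattern: stems with 2 vowels add -um.
So lav → ralav.

ralav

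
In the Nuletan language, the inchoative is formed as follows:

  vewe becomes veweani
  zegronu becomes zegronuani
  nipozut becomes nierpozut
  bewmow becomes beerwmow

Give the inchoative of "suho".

suhoani

zegronu and nipozut both have last vowel 'u' yet inflect differently (zegronuani, nierpozut), so the last vowel is not what conditions the rule; whether the stem ends in a vowel or a consonant is.
"suho" ends in a vowel. The stems ending in a vowel (vewe → veweani, zegronu → zegronuani) add -ani.
The other pattern: stems ending in a consonant insert -er- after the first vowel.
So suho → suhoani.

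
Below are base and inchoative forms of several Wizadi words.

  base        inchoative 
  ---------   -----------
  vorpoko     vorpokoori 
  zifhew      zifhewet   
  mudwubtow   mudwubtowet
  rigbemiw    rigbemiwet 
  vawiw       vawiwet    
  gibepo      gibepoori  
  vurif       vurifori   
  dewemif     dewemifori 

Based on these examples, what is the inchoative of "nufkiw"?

nufkiwet

mudwubtow and gibepo both have last vowel 'o' yet inflect differently (mudwubtowet, gibepoori), so the last vowel is not what conditions the rule; the final letter is.
"nufkiw" ends in -w. The stems ending in -w (mudwubtow → mudwubtowet, zifhew → zifhewet, rigbemiw → rigbemiwet) add -et.
The other pattern: stems ending in -f or -o add -ori.
So nufkiw → nufkiwet.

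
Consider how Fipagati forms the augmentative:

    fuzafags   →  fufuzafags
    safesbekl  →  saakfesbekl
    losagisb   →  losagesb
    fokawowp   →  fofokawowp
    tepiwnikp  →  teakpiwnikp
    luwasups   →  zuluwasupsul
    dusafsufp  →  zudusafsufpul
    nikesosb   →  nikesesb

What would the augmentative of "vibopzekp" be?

dusafsufp and tepiwnikp both end in -p yet inflect differently (zudusafsufpul, teakpiwnikp), so the final letter is not what conditions the rule; the second-to-last letter is.
"vibopzekp" has second-to-last letter 'k'. The stems whose second-to-last letter is 'k' (safesbekl → saakfesbekl, tepiwnikp → teakpiwnikp) insert -ak- after the first vowel.
The other patterns: stems whose second-to-last letter is 's' change the last vowel to 'e'; stems whose second-to-last letter is 'f' or 'p' add zu- … -ul around the stem; stems whose second-to-last letter is 'g' or 'w' repeat the first consonant+vowel as a prefix.
So vibopzekp → viakbopzekp.

viakbopzekp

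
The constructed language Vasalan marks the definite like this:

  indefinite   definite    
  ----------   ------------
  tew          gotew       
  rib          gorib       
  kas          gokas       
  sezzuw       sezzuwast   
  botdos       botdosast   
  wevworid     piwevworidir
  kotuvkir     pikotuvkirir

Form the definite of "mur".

tew and sezzuw both end in -w yet inflect differently (gotew, sezzuwast), so the final letter is not what conditions the rule; the number of vowels is.
"mur" has 1 vowel. The stems with 1 vowel (tew → gotew, rib → gorib, kas → gokas) add the prefix go-.
So mur → gomur.

gomur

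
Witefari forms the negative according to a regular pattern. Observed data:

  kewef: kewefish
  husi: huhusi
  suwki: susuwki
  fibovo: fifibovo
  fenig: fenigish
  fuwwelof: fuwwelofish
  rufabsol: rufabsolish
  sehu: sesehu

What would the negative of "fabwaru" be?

"fabwaru" ends in a vowel. The stems ending in a vowel (fibovo → fifibovo, suwki → susuwki, sehu → sesehu) repeat the first consonant+vowel as a prefix.
The other pattern: stems ending in a consonant add -ish.
So fabwaru → fafabwaru.

fafabwaru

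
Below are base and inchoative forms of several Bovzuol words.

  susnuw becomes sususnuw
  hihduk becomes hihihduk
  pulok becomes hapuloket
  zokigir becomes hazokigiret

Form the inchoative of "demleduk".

hihduk and pulok both end in -k yet inflect differently (hihihduk, hapuloket), so the final letter is not what conditions the rule; the last vowel is.
"demleduk" has last vowel 'u'. The stems whose last vowel is 'u' (susnuw → sususnuw, hihduk → hihihduk) repeat the first consonant+vowel as a prefix.
So demleduk → dedemleduk.

dedemleduk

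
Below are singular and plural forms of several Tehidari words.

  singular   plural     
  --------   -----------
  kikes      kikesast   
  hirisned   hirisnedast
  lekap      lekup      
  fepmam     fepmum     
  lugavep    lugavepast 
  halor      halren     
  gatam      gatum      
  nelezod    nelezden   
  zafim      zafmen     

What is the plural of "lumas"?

lumus

lugavep and lekap both end in -p yet inflect differently (lugavepast, lekup), so the final letter is not what conditions the rule; the last vowel is.
"lumas" has last vowel 'a'. The stems whose last vowel is 'a' (gatam → gatum, fepmam → fepmum, lekap → lekup) change the last vowel to 'u'.
So lumas → lumus.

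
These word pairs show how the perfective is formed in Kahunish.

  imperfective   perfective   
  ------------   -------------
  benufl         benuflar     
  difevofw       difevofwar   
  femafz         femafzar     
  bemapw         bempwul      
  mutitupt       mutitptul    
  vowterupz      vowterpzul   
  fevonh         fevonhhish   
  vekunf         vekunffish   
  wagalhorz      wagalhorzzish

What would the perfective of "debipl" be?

debplul

difevofw and bemapw both end in -w yet inflect differently (difevofwar, bempwul), so the final letter is not what conditions the rule; the second-to-last letter is.
"debipl" has second-to-last letter 'p'. The stems whose second-to-last letter is 'p' (bemapw → bempwul, mutitupt → mutitptul, vowterupz → vowterpzul) delete the last vowel and add -ul.
The other patterns: stems whose second-to-last letter is 'f' add -ar; stems whose second-to-last letter is 'n' or 'r' double the final consonant and add -ish.
So debipl → debplul.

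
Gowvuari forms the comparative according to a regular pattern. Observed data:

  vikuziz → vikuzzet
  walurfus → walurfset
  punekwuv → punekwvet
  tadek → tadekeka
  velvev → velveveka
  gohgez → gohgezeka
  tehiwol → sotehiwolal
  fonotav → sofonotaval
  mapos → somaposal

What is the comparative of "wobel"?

wobeleka

"wobel" has last vowel 'e'. The stems whose last vowel is 'e' (tadek → tadekeka, velvev → velveveka, gohgez → gohgezeka) add -eka.
The other patterns: stems whose last vowel is 'i' or 'u' delete the last vowel and add -et; stems whose last vowel is 'a' or 'o' add so- … -al around the stem.
So wobel → wobeleka.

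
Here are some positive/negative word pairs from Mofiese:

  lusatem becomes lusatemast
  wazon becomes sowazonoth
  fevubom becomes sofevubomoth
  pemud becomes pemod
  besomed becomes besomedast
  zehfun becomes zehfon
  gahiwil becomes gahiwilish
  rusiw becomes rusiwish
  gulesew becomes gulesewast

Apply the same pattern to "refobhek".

refobhekast

pemud and besomed both end in -d yet inflect differently (pemod, besomedast), so the final letter is not what conditions the rule; the last vowel is.
"refobhek" has last vowel 'e'. The stems whose last vowel is 'e' (besomed → besomedast, lusatem → lusatemast, gulesew → gulesewast) add -ast.
The other patterns: stems whose last vowel is 'i' add -ish; stems whose last vowel is 'u' change the last vowel to 'o'; stems whose last vowel is 'o' add so- … -oth around the stem.
So refobhek → refobhekast.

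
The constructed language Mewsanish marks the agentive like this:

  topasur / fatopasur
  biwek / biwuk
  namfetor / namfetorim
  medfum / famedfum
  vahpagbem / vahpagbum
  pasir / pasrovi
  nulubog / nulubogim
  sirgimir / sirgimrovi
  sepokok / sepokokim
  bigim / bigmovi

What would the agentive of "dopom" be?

topasur and pasir both end in -r yet inflect differently (fatopasur, pasrovi), so the final letter is not what conditions the rule; the last vowel is.
"dopom" has last vowel 'o'. The stems whose last vowel is 'o' (nulubog → nulubogim, sepokok → sepokokim, namfetor → namfetorim) add -im.
The other patterns: stems whose last vowel is 'u' add the prefix fa-; stems whose last vowel is 'i' delete the last vowel and add -ovi; stems whose last vowel is 'e' change the last vowel to 'u'.
So dopom → dopomim.

dopomim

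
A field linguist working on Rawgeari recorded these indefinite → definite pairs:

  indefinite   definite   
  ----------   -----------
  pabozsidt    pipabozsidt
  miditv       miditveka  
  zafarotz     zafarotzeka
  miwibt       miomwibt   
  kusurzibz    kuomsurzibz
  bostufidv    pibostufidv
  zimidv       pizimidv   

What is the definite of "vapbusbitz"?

miwibt and pabozsidt both end in -t yet inflect differently (miomwibt, pipabozsidt), so the final letter is not what conditions the rule; the second-to-last letter is.
"vapbusbitz" has second-to-last letter 't'. The stems whose second-to-last letter is 't' (miditv → miditveka, zafarotz → zafarotzeka) add -eka.
So vapbusbitz → vapbusbitzeka.

vapbusbitzeka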